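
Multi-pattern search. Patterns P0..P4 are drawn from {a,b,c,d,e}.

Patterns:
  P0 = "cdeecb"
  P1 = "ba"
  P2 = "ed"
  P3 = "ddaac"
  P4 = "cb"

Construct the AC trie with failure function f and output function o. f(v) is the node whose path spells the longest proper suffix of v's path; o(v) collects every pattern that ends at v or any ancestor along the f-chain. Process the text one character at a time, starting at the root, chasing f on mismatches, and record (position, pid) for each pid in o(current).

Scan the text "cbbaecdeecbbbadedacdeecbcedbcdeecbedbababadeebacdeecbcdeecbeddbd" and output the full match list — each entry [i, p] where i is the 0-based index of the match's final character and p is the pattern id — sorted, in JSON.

Construct AC machine:
Trie (insert patterns):
  n0 'ε': b→7 c→1 d→11 e→9
  n1 'c': b→16 d→2
  n2 'cd': e→3
  n3 'cde': e→4
  n4 'cdee': c→5
  n5 'cdeec': b→6
  n6 'cdeecb': ·  [P0 ends]
  n7 'b': a→8
  n8 'ba': ·  [P1 ends]
  n9 'e': d→10
  n10 'ed': ·  [P2 ends]
  n11 'd': d→12
  n12 'dd': a→13
  n13 'dda': a→14
  n14 'ddaa': c→15
  n15 'ddaac': ·  [P3 ends]
  n16 'cb': ·  [P4 ends]

Failure links (BFS by depth):
  fail(1) 'c': from fail(0)=0 chase 'c': 0 ⇒ 0;  out=∅∪out(0)=∅
  fail(7) 'b': from fail(0)=0 chase 'b': 0 ⇒ 0;  out=∅∪out(0)=∅
  fail(9) 'e': from fail(0)=0 chase 'e': 0 ⇒ 0;  out=∅∪out(0)=∅
  fail(11) 'd': from fail(0)=0 chase 'd': 0 ⇒ 0;  out=∅∪out(0)=∅
  fail(2) 'cd': from fail(1)=0 chase 'd': 0 ⇒ 11;  out=∅∪out(11)=∅
  fail(8) 'ba': from fail(7)=0 chase 'a': 0 ⇒ 0;  out={1}∪out(0)={1}
  fail(10) 'ed': from fail(9)=0 chase 'd': 0 ⇒ 11;  out={2}∪out(11)={2}
  fail(12) 'dd': from fail(11)=0 chase 'd': 0 ⇒ 11;  out=∅∪out(11)=∅
  fail(16) 'cb': from fail(1)=0 chase 'b': 0 ⇒ 7;  out={4}∪out(7)={4}
  fail(3) 'cde': from fail(2)=11 chase 'e': 11→0 ⇒ 9;  out=∅∪out(9)=∅
  fail(13) 'dda': from fail(12)=11 chase 'a': 11→0 ⇒ 0;  out=∅∪out(0)=∅
  fail(4) 'cdee': from fail(3)=9 chase 'e': 9→0 ⇒ 9;  out=∅∪out(9)=∅
  fail(14) 'ddaa': from fail(13)=0 chase 'a': 0 ⇒ 0;  out=∅∪out(0)=∅
  fail(5) 'cdeec': from fail(4)=9 chase 'c': 9→0 ⇒ 1;  out=∅∪out(1)=∅
  fail(15) 'ddaac': from fail(14)=0 chase 'c': 0 ⇒ 1;  out={3}∪out(1)={3}
  fail(6) 'cdeecb': from fail(5)=1 chase 'b': 1 ⇒ 16;  out={0}∪out(16)={0,4}

Text stream:
i=0 'c': node 0→1
i=1 'b': node 1→16  ** P4@[0:1]
i=2 'b': node 16→7 (via fail)
i=3 'a': node 7→8  ** P1@[2:3]
i=4 'e': node 8→9 (via fail)
i=5 'c': node 9→1 (via fail)
i=6 'd': node 1→2
i=7 'e': node 2→3
i=8 'e': node 3→4
i=9 'c': node 4→5
i=10 'b': node 5→6  ** P0@[5:10],P4@[9:10]
i=11 'b': node 6→7 (via fail)
i=12 'b': node 7→7 (via fail)
i=13 'a': node 7→8  ** P1@[12:13]
i=14 'd': node 8→11 (via fail)
i=15 'e': node 11→9 (via fail)
i=16 'd': node 9→10  ** P2@[15:16]
i=17 'a': node 10→0 (via fail)
i=18 'c': node 0→1
i=19 'd': node 1→2
i=20 'e': node 2→3
i=21 'e': node 3→4
i=22 'c': node 4→5
i=23 'b': node 5→6  ** P0@[18:23],P4@[22:23]
i=24 'c': node 6→1 (via fail)
i=25 'e': node 1→9 (via fail)
i=26 'd': node 9→10  ** P2@[25:26]
i=27 'b': node 10→7 (via fail)
i=28 'c': node 7→1 (via fail)
i=29 'd': node 1→2
i=30 'e': node 2→3
i=31 'e': node 3→4
i=32 'c': node 4→5
i=33 'b': node 5→6  ** P0@[28:33],P4@[32:33]
i=34 'e': node 6→9 (via fail)
i=35 'd': node 9→10  ** P2@[34:35]
i=36 'b': node 10→7 (via fail)
i=37 'a': node 7→8  ** P1@[36:37]
i=38 'b': node 8→7 (via fail)
i=39 'a': node 7→8  ** P1@[38:39]
i=40 'b': node 8→7 (via fail)
i=41 'a': node 7→8  ** P1@[40:41]
i=42 'd': node 8→11 (via fail)
i=43 'e': node 11→9 (via fail)
i=44 'e': node 9→9 (via fail)
i=45 'b': node 9→7 (via fail)
i=46 'a': node 7→8  ** P1@[45:46]
i=47 'c': node 8→1 (via fail)
i=48 'd': node 1→2
i=49 'e': node 2→3
i=50 'e': node 3→4
i=51 'c': node 4→5
i=52 'b': node 5→6  ** P0@[47:52],P4@[51:52]
i=53 'c': node 6→1 (via fail)
i=54 'd': node 1→2
i=55 'e': node 2→3
i=56 'e': node 3→4
i=57 'c': node 4→5
i=58 'b': node 5→6  ** P0@[53:58],P4@[57:58]
i=59 'e': node 6→9 (via fail)
i=60 'd': node 9→10  ** P2@[59:60]
i=61 'd': node 10→12 (via fail)
i=62 'b': node 12→7 (via fail)
i=63 'd': node 7→11 (via fail)

Matches: [[1,4],[3,1],[10,0],[10,4],[13,1],[16,2],[23,0],[23,4],[26,2],[33,0],[33,4],[35,2],[37,1],[39,1],[41,1],[46,1],[52,0],[52,4],[58,0],[58,4],[60,2]]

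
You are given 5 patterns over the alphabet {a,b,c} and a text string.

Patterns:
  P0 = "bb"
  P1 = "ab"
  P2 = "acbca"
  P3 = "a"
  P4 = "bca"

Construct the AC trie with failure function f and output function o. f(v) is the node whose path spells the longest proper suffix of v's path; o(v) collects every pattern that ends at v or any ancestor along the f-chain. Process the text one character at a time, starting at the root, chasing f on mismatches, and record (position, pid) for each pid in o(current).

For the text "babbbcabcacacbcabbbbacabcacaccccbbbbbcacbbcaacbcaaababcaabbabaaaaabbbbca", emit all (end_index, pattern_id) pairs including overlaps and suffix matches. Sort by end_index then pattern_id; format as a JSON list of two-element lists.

Build automaton:
Trie (insert patterns):
  n0 'ε': a→3 b→1
  n1 'b': b→2 c→9
  n2 'bb': ·  ←P0
  n3 'a': b→4 c→5  ←P3
  n4 'ab': ·  ←P1
  n5 'ac': b→6
  n6 'acb': c→7
  n7 'acbc': a→8
  n8 'acbca': ·  ←P2
  n9 'bc': a→10
  n10 'bca': ·  ←P4

BFS fail/out derivation:
  fail(1) 'b': from fail(0)=0 chase 'b': 0 ⇒ 0;  out=∅∪out(0)=∅
  fail(3) 'a': from fail(0)=0 chase 'a': 0 ⇒ 0;  out={3}∪out(0)={3}
  fail(2) 'bb': from fail(1)=0 chase 'b': 0 ⇒ 1;  out={0}∪out(1)={0}
  fail(4) 'ab': from fail(3)=0 chase 'b': 0 ⇒ 1;  out={1}∪out(1)={1}
  fail(5) 'ac': from fail(3)=0 chase 'c': 0 ⇒ 0;  out=∅∪out(0)=∅
  fail(9) 'bc': from fail(1)=0 chase 'c': 0 ⇒ 0;  out=∅∪out(0)=∅
  fail(6) 'acb': from fail(5)=0 chase 'b': 0 ⇒ 1;  out=∅∪out(1)=∅
  fail(10) 'bca': from fail(9)=0 chase 'a': 0 ⇒ 3;  out={4}∪out(3)={3,4}
  fail(7) 'acbc': from fail(6)=1 chase 'c': 1 ⇒ 9;  out=∅∪out(9)=∅
  fail(8) 'acbca': from fail(7)=9 chase 'a': 9 ⇒ 10;  out={2}∪out(10)={2,3,4}

Scan:
pos 0 'b': at 1
pos 1 'a': at 3 ·f  emit P3@[1:1]
pos 2 'b': at 4  emit P1@[1:2]
pos 3 'b': at 2 ·f  emit P0@[2:3]
pos 4 'b': at 2 ·f  emit P0@[3:4]
pos 5 'c': at 9 ·f
pos 6 'a': at 10  emit P3@[6:6],P4@[4:6]
pos 7 'b': at 4 ·f  emit P1@[6:7]
pos 8 'c': at 9 ·f
pos 9 'a': at 10  emit P3@[9:9],P4@[7:9]
pos 10 'c': at 5 ·f
pos 11 'a': at 3 ·f  emit P3@[11:11]
pos 12 'c': at 5
pos 13 'b': at 6
pos 14 'c': at 7
pos 15 'a': at 8  emit P2@[11:15],P3@[15:15],P4@[13:15]
pos 16 'b': at 4 ·f  emit P1@[15:16]
pos 17 'b': at 2 ·f  emit P0@[16:17]
pos 18 'b': at 2 ·f  emit P0@[17:18]
pos 19 'b': at 2 ·f  emit P0@[18:19]
pos 20 'a': at 3 ·f  emit P3@[20:20]
pos 21 'c': at 5
pos 22 'a': at 3 ·f  emit P3@[22:22]
pos 23 'b': at 4  emit P1@[22:23]
pos 24 'c': at 9 ·f
pos 25 'a': at 10  emit P3@[25:25],P4@[23:25]
pos 26 'c': at 5 ·f
pos 27 'a': at 3 ·f  emit P3@[27:27]
pos 28 'c': at 5
pos 29 'c': at 0 ·f
pos 30 'c': at 0
pos 31 'c': at 0
pos 32 'b': at 1
pos 33 'b': at 2  emit P0@[32:33]
pos 34 'b': at 2 ·f  emit P0@[33:34]
pos 35 'b': at 2 ·f  emit P0@[34:35]
pos 36 'b': at 2 ·f  emit P0@[35:36]
pos 37 'c': at 9 ·f
pos 38 'a': at 10  emit P3@[38:38],P4@[36:38]
pos 39 'c': at 5 ·f
pos 40 'b': at 6
pos 41 'b': at 2 ·f  emit P0@[40:41]
pos 42 'c': at 9 ·f
pos 43 'a': at 10  emit P3@[43:43],P4@[41:43]
pos 44 'a': at 3 ·f  emit P3@[44:44]
pos 45 'c': at 5
pos 46 'b': at 6
pos 47 'c': at 7
pos 48 'a': at 8  emit P2@[44:48],P3@[48:48],P4@[46:48]
pos 49 'a': at 3 ·f  emit P3@[49:49]
pos 50 'a': at 3 ·f  emit P3@[50:50]
pos 51 'b': at 4  emit P1@[50:51]
pos 52 'a': at 3 ·f  emit P3@[52:52]
pos 53 'b': at 4  emit P1@[52:53]
pos 54 'c': at 9 ·f
pos 55 'a': at 10  emit P3@[55:55],P4@[53:55]
pos 56 'a': at 3 ·f  emit P3@[56:56]
pos 57 'b': at 4  emit P1@[56:57]
pos 58 'b': at 2 ·f  emit P0@[57:58]
pos 59 'a': at 3 ·f  emit P3@[59:59]
pos 60 'b': at 4  emit P1@[59:60]
pos 61 'a': at 3 ·f  emit P3@[61:61]
pos 62 'a': at 3 ·f  emit P3@[62:62]
pos 63 'a': at 3 ·f  emit P3@[63:63]
pos 64 'a': at 3 ·f  emit P3@[64:64]
pos 65 'a': at 3 ·f  emit P3@[65:65]
pos 66 'b': at 4  emit P1@[65:66]
pos 67 'b': at 2 ·f  emit P0@[66:67]
pos 68 'b': at 2 ·f  emit P0@[67:68]
pos 69 'b': at 2 ·f  emit P0@[68:69]
pos 70 'c': at 9 ·f
pos 71 'a': at 10  emit P3@[71:71],P4@[69:71]

Result: [[1,3],[2,1],[3,0],[4,0],[6,3],[6,4],[7,1],[9,3],[9,4],[11,3],[15,2],[15,3],[15,4],[16,1],[17,0],[18,0],[19,0],[20,3],[22,3],[23,1],[25,3],[25,4],[27,3],[33,0],[34,0],[35,0],[36,0],[38,3],[38,4],[41,0],[43,3],[43,4],[44,3],[48,2],[48,3],[48,4],[49,3],[50,3],[51,1],[52,3],[53,1],[55,3],[55,4],[56,3],[57,1],[58,0],[59,3],[60,1],[61,3],[62,3],[63,3],[64,3],[65,3],[66,1],[67,0],[68,0],[69,0],[71,3],[71,4]]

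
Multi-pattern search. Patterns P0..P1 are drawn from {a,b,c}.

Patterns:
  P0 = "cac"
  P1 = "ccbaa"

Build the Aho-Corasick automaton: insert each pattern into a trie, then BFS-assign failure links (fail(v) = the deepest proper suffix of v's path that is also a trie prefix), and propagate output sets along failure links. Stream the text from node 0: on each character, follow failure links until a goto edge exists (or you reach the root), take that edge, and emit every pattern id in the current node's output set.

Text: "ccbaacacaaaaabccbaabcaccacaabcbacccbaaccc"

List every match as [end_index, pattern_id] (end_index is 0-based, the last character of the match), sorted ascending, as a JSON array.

Build automaton:
Trie nodes:
  0='ε' goto c→1
  1='c' goto a→2 c→4
  2='ca' goto c→3
  3='cac' goto ·  [P0 ends]
  4='cc' goto b→5
  5='ccb' goto a→6
  6='ccba' goto a→7
  7='ccbaa' goto ·  [P1 ends]

BFS fail/out derivation:
  fail(1) 'c': from fail(0)=0 chase 'c': 0 ⇒ 0;  out=∅∪out(0)=∅
  fail(2) 'ca': from fail(1)=0 chase 'a': 0 ⇒ 0;  out=∅∪out(0)=∅
  fail(4) 'cc': from fail(1)=0 chase 'c': 0 ⇒ 1;  out=∅∪out(1)=∅
  fail(3) 'cac': from fail(2)=0 chase 'c': 0 ⇒ 1;  out={0}∪out(1)={0}
  fail(5) 'ccb': from fail(4)=1 chase 'b': 1→0 ⇒ 0;  out=∅∪out(0)=∅
  fail(6) 'ccba': from fail(5)=0 chase 'a': 0 ⇒ 0;  out=∅∪out(0)=∅
  fail(7) 'ccbaa': from fail(6)=0 chase 'a': 0 ⇒ 0;  out={1}∪out(0)={1}

Run:
pos 0 'c': at 1
pos 1 'c': at 4
pos 2 'b': at 5
pos 3 'a': at 6
pos 4 'a': at 7  ** P1@[0:4]
pos 5 'c': at 1 ·f
pos 6 'a': at 2
pos 7 'c': at 3  ** P0@[5:7]
pos 8 'a': at 2 ·f
pos 9 'a': at 0 ·f
pos 10 'a': at 0
pos 11 'a': at 0
pos 12 'a': at 0
pos 13 'b': at 0
pos 14 'c': at 1
pos 15 'c': at 4
pos 16 'b': at 5
pos 17 'a': at 6
pos 18 'a': at 7  ** P1@[14:18]
pos 19 'b': at 0 ·f
pos 20 'c': at 1
pos 21 'a': at 2
pos 22 'c': at 3  ** P0@[20:22]
pos 23 'c': at 4 ·f
pos 24 'a': at 2 ·f
pos 25 'c': at 3  ** P0@[23:25]
pos 26 'a': at 2 ·f
pos 27 'a': at 0 ·f
pos 28 'b': at 0
pos 29 'c': at 1
pos 30 'b': at 0 ·f
pos 31 'a': at 0
pos 32 'c': at 1
pos 33 'c': at 4
pos 34 'c': at 4 ·f
pos 35 'b': at 5
pos 36 'a': at 6
pos 37 'a': at 7  ** P1@[33:37]
pos 38 'c': at 1 ·f
pos 39 'c': at 4
pos 40 'c': at 4 ·f

Result: [[4,1],[7,0],[18,1],[22,0],[25,0],[37,1]]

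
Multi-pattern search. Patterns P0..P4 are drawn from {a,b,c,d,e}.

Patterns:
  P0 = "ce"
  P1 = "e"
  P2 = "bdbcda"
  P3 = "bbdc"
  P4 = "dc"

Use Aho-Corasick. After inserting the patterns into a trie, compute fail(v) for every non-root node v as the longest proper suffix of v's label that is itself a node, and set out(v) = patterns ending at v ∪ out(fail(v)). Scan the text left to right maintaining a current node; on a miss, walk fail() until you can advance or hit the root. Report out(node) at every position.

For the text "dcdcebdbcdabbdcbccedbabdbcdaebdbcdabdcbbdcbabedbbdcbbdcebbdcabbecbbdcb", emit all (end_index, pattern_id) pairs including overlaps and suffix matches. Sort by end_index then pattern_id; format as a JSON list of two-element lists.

Build automaton:
Trie nodes:
  n0 'ε': b→4 c→1 d→13 e→3
  n1 'c': e→2
  n2 'ce': ·  [P0 ends]
  n3 'e': ·  [P1 ends]
  n4 'b': b→10 d→5
  n5 'bd': b→6
  n6 'bdb': c→7
  n7 'bdbc': d→8
  n8 'bdbcd': a→9
  n9 'bdbcda': ·  [P2 ends]
  n10 'bb': d→11
  n11 'bbd': c→12
  n12 'bbdc': ·  [P3 ends]
  n13 'd': c→14
  n14 'dc': ·  [P4 ends]

Failure links (BFS by depth):
  fail(1) 'c': from fail(0)=0 chase 'c': 0 ⇒ 0;  out=∅∪out(0)=∅
  fail(3) 'e': from fail(0)=0 chase 'e': 0 ⇒ 0;  out={1}∪out(0)={1}
  fail(4) 'b': from fail(0)=0 chase 'b': 0 ⇒ 0;  out=∅∪out(0)=∅
  fail(13) 'd': from fail(0)=0 chase 'd': 0 ⇒ 0;  out=∅∪out(0)=∅
  fail(2) 'ce': from fail(1)=0 chase 'e': 0 ⇒ 3;  out={0}∪out(3)={0,1}
  fail(5) 'bd': from fail(4)=0 chase 'd': 0 ⇒ 13;  out=∅∪out(13)=∅
  fail(10) 'bb': from fail(4)=0 chase 'b': 0 ⇒ 4;  out=∅∪out(4)=∅
  fail(14) 'dc': from fail(13)=0 chase 'c': 0 ⇒ 1;  out={4}∪out(1)={4}
  fail(6) 'bdb': from fail(5)=13 chase 'b': 13→0 ⇒ 4;  out=∅∪out(4)=∅
  fail(11) 'bbd': from fail(10)=4 chase 'd': 4 ⇒ 5;  out=∅∪out(5)=∅
  fail(7) 'bdbc': from fail(6)=4 chase 'c': 4→0 ⇒ 1;  out=∅∪out(1)=∅
  fail(12) 'bbdc': from fail(11)=5 chase 'c': 5→13 ⇒ 14;  out={3}∪out(14)={3,4}
  fail(8) 'bdbcd': from fail(7)=1 chase 'd': 1→0 ⇒ 13;  out=∅∪out(13)=∅
  fail(9) 'bdbcda': from fail(8)=13 chase 'a': 13→0 ⇒ 0;  out={2}∪out(0)={2}

Scan:
i=0 'd': node 0→13
i=1 'c': node 13→14  emit P4@[0:1]
i=2 'd': node 14→13 (fail-walked)
i=3 'c': node 13→14  emit P4@[2:3]
i=4 'e': node 14→2 (fail-walked)  emit P0@[3:4],P1@[4:4]
i=5 'b': node 2→4 (fail-walked)
i=6 'd': node 4→5
i=7 'b': node 5→6
i=8 'c': node 6→7
i=9 'd': node 7→8
i=10 'a': node 8→9  emit P2@[5:10]
i=11 'b': node 9→4 (fail-walked)
i=12 'b': node 4→10
i=13 'd': node 10→11
i=14 'c': node 11→12  emit P3@[11:14],P4@[13:14]
i=15 'b': node 12→4 (fail-walked)
i=16 'c': node 4→1 (fail-walked)
i=17 'c': node 1→1 (fail-walked)
i=18 'e': node 1→2  emit P0@[17:18],P1@[18:18]
i=19 'd': node 2→13 (fail-walked)
i=20 'b': node 13→4 (fail-walked)
i=21 'a': node 4→0 (fail-walked)
i=22 'b': node 0→4
i=23 'd': node 4→5
i=24 'b': node 5→6
i=25 'c': node 6→7
i=26 'd': node 7→8
i=27 'a': node 8→9  emit P2@[22:27]
i=28 'e': node 9→3 (fail-walked)  emit P1@[28:28]
i=29 'b': node 3→4 (fail-walked)
i=30 'd': node 4→5
i=31 'b': node 5→6
i=32 'c': node 6→7
i=33 'd': node 7→8
i=34 'a': node 8→9  emit P2@[29:34]
i=35 'b': node 9→4 (fail-walked)
i=36 'd': node 4→5
i=37 'c': node 5→14 (fail-walked)  emit P4@[36:37]
i=38 'b': node 14→4 (fail-walked)
i=39 'b': node 4→10
i=40 'd': node 10→11
i=41 'c': node 11→12  emit P3@[38:41],P4@[40:41]
i=42 'b': node 12→4 (fail-walked)
i=43 'a': node 4→0 (fail-walked)
i=44 'b': node 0→4
i=45 'e': node 4→3 (fail-walked)  emit P1@[45:45]
i=46 'd': node 3→13 (fail-walked)
i=47 'b': node 13→4 (fail-walked)
i=48 'b': node 4→10
i=49 'd': node 10→11
i=50 'c': node 11→12  emit P3@[47:50],P4@[49:50]
i=51 'b': node 12→4 (fail-walked)
i=52 'b': node 4→10
i=53 'd': node 10→11
i=54 'c': node 11→12  emit P3@[51:54],P4@[53:54]
i=55 'e': node 12→2 (fail-walked)  emit P0@[54:55],P1@[55:55]
i=56 'b': node 2→4 (fail-walked)
i=57 'b': node 4→10
i=58 'd': node 10→11
i=59 'c': node 11→12  emit P3@[56:59],P4@[58:59]
i=60 'a': node 12→0 (fail-walked)
i=61 'b': node 0→4
i=62 'b': node 4→10
i=63 'e': node 10→3 (fail-walked)  emit P1@[63:63]
i=64 'c': node 3→1 (fail-walked)
i=65 'b': node 1→4 (fail-walked)
i=66 'b': node 4→10
i=67 'd': node 10→11
i=68 'c': node 11→12  emit P3@[65:68],P4@[67:68]
i=69 'b': node 12→4 (fail-walked)

Result: [[1,4],[3,4],[4,0],[4,1],[10,2],[14,3],[14,4],[18,0],[18,1],[27,2],[28,1],[34,2],[37,4],[41,3],[41,4],[45,1],[50,3],[50,4],[54,3],[54,4],[55,0],[55,1],[59,3],[59,4],[63,1],[68,3],[68,4]]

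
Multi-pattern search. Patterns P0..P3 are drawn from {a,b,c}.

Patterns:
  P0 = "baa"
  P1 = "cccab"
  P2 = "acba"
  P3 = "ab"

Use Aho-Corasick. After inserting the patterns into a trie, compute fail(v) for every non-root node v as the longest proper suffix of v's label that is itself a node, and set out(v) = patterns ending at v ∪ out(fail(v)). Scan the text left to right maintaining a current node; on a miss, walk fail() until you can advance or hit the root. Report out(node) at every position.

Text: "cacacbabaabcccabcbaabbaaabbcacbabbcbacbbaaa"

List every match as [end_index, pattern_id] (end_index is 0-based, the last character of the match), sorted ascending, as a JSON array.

Build:
Trie (insert patterns):
  n0 'ε': a→9 b→1 c→4
  n1 'b': a→2
  n2 'ba': a→3
  n3 'baa': ·  ←P0
  n4 'c': c→5
  n5 'cc': c→6
  n6 'ccc': a→7
  n7 'ccca': b→8
  n8 'cccab': ·  ←P1
  n9 'a': b→13 c→10
  n10 'ac': b→11
  n11 'acb': a→12
  n12 'acba': ·  ←P2
  n13 'ab': ·  ←P3

BFS fail/out derivation:
  n1('b'): parent n0 fail=0; on 'b' 0 → fail=0;  out ∅∪∅=∅
  n4('c'): parent n0 fail=0; on 'c' 0 → fail=0;  out ∅∪∅=∅
  n9('a'): parent n0 fail=0; on 'a' 0 → fail=0;  out ∅∪∅=∅
  n2('ba'): parent n1 fail=0; on 'a' 0 → fail=9;  out ∅∪∅=∅
  n5('cc'): parent n4 fail=0; on 'c' 0 → fail=4;  out ∅∪∅=∅
  n10('ac'): parent n9 fail=0; on 'c' 0 → fail=4;  out ∅∪∅=∅
  n13('ab'): parent n9 fail=0; on 'b' 0 → fail=1;  out {3}∪∅={3}
  n3('baa'): parent n2 fail=9; on 'a' 9→0 → fail=9;  out {0}∪∅={0}
  n6('ccc'): parent n5 fail=4; on 'c' 4 → fail=5;  out ∅∪∅=∅
  n11('acb'): parent n10 fail=4; on 'b' 4→0 → fail=1;  out ∅∪∅=∅
  n7('ccca'): parent n6 fail=5; on 'a' 5→4→0 → fail=9;  out ∅∪∅=∅
  n12('acba'): parent n11 fail=1; on 'a' 1 → fail=2;  out {2}∪∅={2}
  n8('cccab'): parent n7 fail=9; on 'b' 9 → fail=13;  out {1}∪{3}={1,3}

Text stream:
i=0 'c': node 0→4
i=1 'a': node 4→9 (via fail)
i=2 'c': node 9→10
i=3 'a': node 10→9 (via fail)
i=4 'c': node 9→10
i=5 'b': node 10→11
i=6 'a': node 11→12  emit P2@[3:6]
i=7 'b': node 12→13 (via fail)  emit P3@[6:7]
i=8 'a': node 13→2 (via fail)
i=9 'a': node 2→3  emit P0@[7:9]
i=10 'b': node 3→13 (via fail)  emit P3@[9:10]
i=11 'c': node 13→4 (via fail)
i=12 'c': node 4→5
i=13 'c': node 5→6
i=14 'a': node 6→7
i=15 'b': node 7→8  emit P1@[11:15],P3@[14:15]
i=16 'c': node 8→4 (via fail)
i=17 'b': node 4→1 (via fail)
i=18 'a': node 1→2
i=19 'a': node 2→3  emit P0@[17:19]
i=20 'b': node 3→13 (via fail)  emit P3@[19:20]
i=21 'b': node 13→1 (via fail)
i=22 'a': node 1→2
i=23 'a': node 2→3  emit P0@[21:23]
i=24 'a': node 3→9 (via fail)
i=25 'b': node 9→13  emit P3@[24:25]
i=26 'b': node 13→1 (via fail)
i=27 'c': node 1→4 (via fail)
i=28 'a': node 4→9 (via fail)
i=29 'c': node 9→10
i=30 'b': node 10→11
i=31 'a': node 11→12  emit P2@[28:31]
i=32 'b': node 12→13 (via fail)  emit P3@[31:32]
i=33 'b': node 13→1 (via fail)
i=34 'c': node 1→4 (via fail)
i=35 'b': node 4→1 (via fail)
i=36 'a': node 1→2
i=37 'c': node 2→10 (via fail)
i=38 'b': node 10→11
i=39 'b': node 11→1 (via fail)
i=40 'a': node 1→2
i=41 'a': node 2→3  emit P0@[39:41]
i=42 'a': node 3→9 (via fail)

Matches: [[6,2],[7,3],[9,0],[10,3],[15,1],[15,3],[19,0],[20,3],[23,0],[25,3],[31,2],[32,3],[41,0]]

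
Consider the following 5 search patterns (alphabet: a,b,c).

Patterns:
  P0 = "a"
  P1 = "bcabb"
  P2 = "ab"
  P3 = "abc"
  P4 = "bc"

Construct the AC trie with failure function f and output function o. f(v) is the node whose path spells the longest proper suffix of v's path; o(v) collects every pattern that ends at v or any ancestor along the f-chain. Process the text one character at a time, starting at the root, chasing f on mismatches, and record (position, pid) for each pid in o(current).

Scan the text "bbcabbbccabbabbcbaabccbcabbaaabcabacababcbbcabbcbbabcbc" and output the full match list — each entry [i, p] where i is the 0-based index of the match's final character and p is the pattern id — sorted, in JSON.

Build automaton:
Trie nodes:
  n0 'ε': a→1 b→2
  n1 'a': b→7  ←P0
  n2 'b': c→3
  n3 'bc': a→4  ←P4
  n4 'bca': b→5
  n5 'bcab': b→6
  n6 'bcabb': ·  ←P1
  n7 'ab': c→8  ←P2
  n8 'abc': ·  ←P3

Failure links (BFS by depth):
  fail(1) 'a': from fail(0)=0 chase 'a': 0 ⇒ 0;  out={0}∪out(0)={0}
  fail(2) 'b': from fail(0)=0 chase 'b': 0 ⇒ 0;  out=∅∪out(0)=∅
  fail(3) 'bc': from fail(2)=0 chase 'c': 0 ⇒ 0;  out={4}∪out(0)={4}
  fail(7) 'ab': from fail(1)=0 chase 'b': 0 ⇒ 2;  out={2}∪out(2)={2}
  fail(4) 'bca': from fail(3)=0 chase 'a': 0 ⇒ 1;  out=∅∪out(1)={0}
  fail(8) 'abc': from fail(7)=2 chase 'c': 2 ⇒ 3;  out={3}∪out(3)={3,4}
  fail(5) 'bcab': from fail(4)=1 chase 'b': 1 ⇒ 7;  out=∅∪out(7)={2}
  fail(6) 'bcabb': from fail(5)=7 chase 'b': 7→2→0 ⇒ 2;  out={1}∪out(2)={1}

Text stream:
pos 0 'b': at 2
pos 1 'b': at 2 (via fail)
pos 2 'c': at 3  emit P4@[1:2]
pos 3 'a': at 4  emit P0@[3:3]
pos 4 'b': at 5  emit P2@[3:4]
pos 5 'b': at 6  emit P1@[1:5]
pos 6 'b': at 2 (via fail)
pos 7 'c': at 3  emit P4@[6:7]
pos 8 'c': at 0 (via fail)
pos 9 'a': at 1  emit P0@[9:9]
pos 10 'b': at 7  emit P2@[9:10]
pos 11 'b': at 2 (via fail)
pos 12 'a': at 1 (via fail)  emit P0@[12:12]
pos 13 'b': at 7  emit P2@[12:13]
pos 14 'b': at 2 (via fail)
pos 15 'c': at 3  emit P4@[14:15]
pos 16 'b': at 2 (via fail)
pos 17 'a': at 1 (via fail)  emit P0@[17:17]
pos 18 'a': at 1 (via fail)  emit P0@[18:18]
pos 19 'b': at 7  emit P2@[18:19]
pos 20 'c': at 8  emit P3@[18:20],P4@[19:20]
pos 21 'c': at 0 (via fail)
pos 22 'b': at 2
pos 23 'c': at 3  emit P4@[22:23]
pos 24 'a': at 4  emit P0@[24:24]
pos 25 'b': at 5  emit P2@[24:25]
pos 26 'b': at 6  emit P1@[22:26]
pos 27 'a': at 1 (via fail)  emit P0@[27:27]
pos 28 'a': at 1 (via fail)  emit P0@[28:28]
pos 29 'a': at 1 (via fail)  emit P0@[29:29]
pos 30 'b': at 7  emit P2@[29:30]
pos 31 'c': at 8  emit P3@[29:31],P4@[30:31]
pos 32 'a': at 4 (via fail)  emit P0@[32:32]
pos 33 'b': at 5  emit P2@[32:33]
pos 34 'a': at 1 (via fail)  emit P0@[34:34]
pos 35 'c': at 0 (via fail)
pos 36 'a': at 1  emit P0@[36:36]
pos 37 'b': at 7  emit P2@[36:37]
pos 38 'a': at 1 (via fail)  emit P0@[38:38]
pos 39 'b': at 7  emit P2@[38:39]
pos 40 'c': at 8  emit P3@[38:40],P4@[39:40]
pos 41 'b': at 2 (via fail)
pos 42 'b': at 2 (via fail)
pos 43 'c': at 3  emit P4@[42:43]
pos 44 'a': at 4  emit P0@[44:44]
pos 45 'b': at 5  emit P2@[44:45]
pos 46 'b': at 6  emit P1@[42:46]
pos 47 'c': at 3 (via fail)  emit P4@[46:47]
pos 48 'b': at 2 (via fail)
pos 49 'b': at 2 (via fail)
pos 50 'a': at 1 (via fail)  emit P0@[50:50]
pos 51 'b': at 7  emit P2@[50:51]
pos 52 'c': at 8  emit P3@[50:52],P4@[51:52]
pos 53 'b': at 2 (via fail)
pos 54 'c': at 3  emit P4@[53:54]

Matches: [[2,4],[3,0],[4,2],[5,1],[7,4],[9,0],[10,2],[12,0],[13,2],[15,4],[17,0],[18,0],[19,2],[20,3],[20,4],[23,4],[24,0],[25,2],[26,1],[27,0],[28,0],[29,0],[30,2],[31,3],[31,4],[32,0],[33,2],[34,0],[36,0],[37,2],[38,0],[39,2],[40,3],[40,4],[43,4],[44,0],[45,2],[46,1],[47,4],[50,0],[51,2],[52,3],[52,4],[54,4]]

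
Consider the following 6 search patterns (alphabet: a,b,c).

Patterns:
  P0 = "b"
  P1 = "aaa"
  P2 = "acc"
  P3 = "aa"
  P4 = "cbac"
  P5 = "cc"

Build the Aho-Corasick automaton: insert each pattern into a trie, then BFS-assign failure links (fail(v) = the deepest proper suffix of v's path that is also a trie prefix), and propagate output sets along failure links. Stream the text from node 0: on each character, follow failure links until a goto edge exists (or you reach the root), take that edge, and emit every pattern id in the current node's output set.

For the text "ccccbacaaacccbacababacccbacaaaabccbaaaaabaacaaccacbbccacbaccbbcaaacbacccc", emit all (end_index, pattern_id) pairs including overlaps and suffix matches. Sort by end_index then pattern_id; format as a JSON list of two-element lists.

Build:
Trie (insert patterns):
  n0 'ε': a→2 b→1 c→7
  n1 'b': ·  ←P0
  n2 'a': a→3 c→5
  n3 'aa': a→4  ←P3
  n4 'aaa': ·  ←P1
  n5 'ac': c→6
  n6 'acc': ·  ←P2
  n7 'c': b→8 c→11
  n8 'cb': a→9
  n9 'cba': c→10
  n10 'cbac': ·  ←P4
  n11 'cc': ·  ←P5

BFS fail/out derivation:
  n1('b'): parent n0 fail=0; on 'b' 0 → fail=0;  out {0}∪∅={0}
  n2('a'): parent n0 fail=0; on 'a' 0 → fail=0;  out ∅∪∅=∅
  n7('c'): parent n0 fail=0; on 'c' 0 → fail=0;  out ∅∪∅=∅
  n3('aa'): parent n2 fail=0; on 'a' 0 → fail=2;  out {3}∪∅={3}
  n5('ac'): parent n2 fail=0; on 'c' 0 → fail=7;  out ∅∪∅=∅
  n8('cb'): parent n7 fail=0; on 'b' 0 → fail=1;  out ∅∪{0}={0}
  n11('cc'): parent n7 fail=0; on 'c' 0 → fail=7;  out {5}∪∅={5}
  n4('aaa'): parent n3 fail=2; on 'a' 2 → fail=3;  out {1}∪{3}={1,3}
  n6('acc'): parent n5 fail=7; on 'c' 7 → fail=11;  out {2}∪{5}={2,5}
  n9('cba'): parent n8 fail=1; on 'a' 1→0 → fail=2;  out ∅∪∅=∅
  n10('cbac'): parent n9 fail=2; on 'c' 2 → fail=5;  out {4}∪∅={4}

Run:
[0] read 'c'  n0⇒n7
[1] read 'c'  n7⇒n11  → match P5@[0:1]
[2] read 'c'  n11⇒n11 ·f  → match P5@[1:2]
[3] read 'c'  n11⇒n11 ·f  → match P5@[2:3]
[4] read 'b'  n11⇒n8 ·f  → match P0@[4:4]
[5] read 'a'  n8⇒n9
[6] read 'c'  n9⇒n10  → match P4@[3:6]
[7] read 'a'  n10⇒n2 ·f
[8] read 'a'  n2⇒n3  → match P3@[7:8]
[9] read 'a'  n3⇒n4  → match P1@[7:9],P3@[8:9]
[10] read 'c'  n4⇒n5 ·f
[11] read 'c'  n5⇒n6  → match P2@[9:11],P5@[10:11]
[12] read 'c'  n6⇒n11 ·f  → match P5@[11:12]
[13] read 'b'  n11⇒n8 ·f  → match P0@[13:13]
[14] read 'a'  n8⇒n9
[15] read 'c'  n9⇒n10  → match P4@[12:15]
[16] read 'a'  n10⇒n2 ·f
[17] read 'b'  n2⇒n1 ·f  → match P0@[17:17]
[18] read 'a'  n1⇒n2 ·f
[19] read 'b'  n2⇒n1 ·f  → match P0@[19:19]
[20] read 'a'  n1⇒n2 ·f
[21] read 'c'  n2⇒n5
[22] read 'c'  n5⇒n6  → match P2@[20:22],P5@[21:22]
[23] read 'c'  n6⇒n11 ·f  → match P5@[22:23]
[24] read 'b'  n11⇒n8 ·f  → match P0@[24:24]
[25] read 'a'  n8⇒n9
[26] read 'c'  n9⇒n10  → match P4@[23:26]
[27] read 'a'  n10⇒n2 ·f
[28] read 'a'  n2⇒n3  → match P3@[27:28]
[29] read 'a'  n3⇒n4  → match P1@[27:29],P3@[28:29]
[30] read 'a'  n4⇒n4 ·f  → match P1@[28:30],P3@[29:30]
[31] read 'b'  n4⇒n1 ·f  → match P0@[31:31]
[32] read 'c'  n1⇒n7 ·f
[33] read 'c'  n7⇒n11  → match P5@[32:33]
[34] read 'b'  n11⇒n8 ·f  → match P0@[34:34]
[35] read 'a'  n8⇒n9
[36] read 'a'  n9⇒n3 ·f  → match P3@[35:36]
[37] read 'a'  n3⇒n4  → match P1@[35:37],P3@[36:37]
[38] read 'a'  n4⇒n4 ·f  → match P1@[36:38],P3@[37:38]
[39] read 'a'  n4⇒n4 ·f  → match P1@[37:39],P3@[38:39]
[40] read 'b'  n4⇒n1 ·f  → match P0@[40:40]
[41] read 'a'  n1⇒n2 ·f
[42] read 'a'  n2⇒n3  → match P3@[41:42]
[43] read 'c'  n3⇒n5 ·f
[44] read 'a'  n5⇒n2 ·f
[45] read 'a'  n2⇒n3  → match P3@[44:45]
[46] read 'c'  n3⇒n5 ·f
[47] read 'c'  n5⇒n6  → match P2@[45:47],P5@[46:47]
[48] read 'a'  n6⇒n2 ·f
[49] read 'c'  n2⇒n5
[50] read 'b'  n5⇒n8 ·f  → match P0@[50:50]
[51] read 'b'  n8⇒n1 ·f  → match P0@[51:51]
[52] read 'c'  n1⇒n7 ·f
[53] read 'c'  n7⇒n11  → match P5@[52:53]
[54] read 'a'  n11⇒n2 ·f
[55] read 'c'  n2⇒n5
[56] read 'b'  n5⇒n8 ·f  → match P0@[56:56]
[57] read 'a'  n8⇒n9
[58] read 'c'  n9⇒n10  → match P4@[55:58]
[59] read 'c'  n10⇒n6 ·f  → match P2@[57:59],P5@[58:59]
[60] read 'b'  n6⇒n8 ·f  → match P0@[60:60]
[61] read 'b'  n8⇒n1 ·f  → match P0@[61:61]
[62] read 'c'  n1⇒n7 ·f
[63] read 'a'  n7⇒n2 ·f
[64] read 'a'  n2⇒n3  → match P3@[63:64]
[65] read 'a'  n3⇒n4  → match P1@[63:65],P3@[64:65]
[66] read 'c'  n4⇒n5 ·f
[67] read 'b'  n5⇒n8 ·f  → match P0@[67:67]
[68] read 'a'  n8⇒n9
[69] read 'c'  n9⇒n10  → match P4@[66:69]
[70] read 'c'  n10⇒n6 ·f  → match P2@[68:70],P5@[69:70]
[71] read 'c'  n6⇒n11 ·f  → match P5@[70:71]
[72] read 'c'  n11⇒n11 ·f  → match P5@[71:72]

Matches: [[1,5],[2,5],[3,5],[4,0],[6,4],[8,3],[9,1],[9,3],[11,2],[11,5],[12,5],[13,0],[15,4],[17,0],[19,0],[22,2],[22,5],[23,5],[24,0],[26,4],[28,3],[29,1],[29,3],[30,1],[30,3],[31,0],[33,5],[34,0],[36,3],[37,1],[37,3],[38,1],[38,3],[39,1],[39,3],[40,0],[42,3],[45,3],[47,2],[47,5],[50,0],[51,0],[53,5],[56,0],[58,4],[59,2],[59,5],[60,0],[61,0],[64,3],[65,1],[65,3],[67,0],[69,4],[70,2],[70,5],[71,5],[72,5]]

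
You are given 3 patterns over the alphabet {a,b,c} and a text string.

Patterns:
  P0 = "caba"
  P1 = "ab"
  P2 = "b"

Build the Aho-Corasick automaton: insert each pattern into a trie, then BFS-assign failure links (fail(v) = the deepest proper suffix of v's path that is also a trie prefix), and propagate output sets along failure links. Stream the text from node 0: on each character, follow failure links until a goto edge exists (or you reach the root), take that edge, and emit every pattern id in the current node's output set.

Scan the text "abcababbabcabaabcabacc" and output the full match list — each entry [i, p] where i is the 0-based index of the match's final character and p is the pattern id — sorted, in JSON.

Construct AC machine:
Trie nodes:
  0='ε' goto a→5 b→7 c→1
  1='c' goto a→2
  2='ca' goto b→3
  3='cab' goto a→4
  4='caba' goto ·  ←P0
  5='a' goto b→6
  6='ab' goto ·  ←P1
  7='b' goto ·  ←P2

Failure links (BFS by depth):
  n1('c'): parent n0 fail=0; on 'c' 0 → fail=0;  out ∅∪∅=∅
  n5('a'): parent n0 fail=0; on 'a' 0 → fail=0;  out ∅∪∅=∅
  n7('b'): parent n0 fail=0; on 'b' 0 → fail=0;  out {2}∪∅={2}
  n2('ca'): parent n1 fail=0; on 'a' 0 → fail=5;  out ∅∪∅=∅
  n6('ab'): parent n5 fail=0; on 'b' 0 → fail=7;  out {1}∪{2}={1,2}
  n3('cab'): parent n2 fail=5; on 'b' 5 → fail=6;  out ∅∪{1,2}={1,2}
  n4('caba'): parent n3 fail=6; on 'a' 6→7→0 → fail=5;  out {0}∪∅={0}

Text stream:
pos 0 'a': at 5
pos 1 'b': at 6  ** P1@[0:1],P2@[1:1]
pos 2 'c': at 1 (via fail)
pos 3 'a': at 2
pos 4 'b': at 3  ** P1@[3:4],P2@[4:4]
pos 5 'a': at 4  ** P0@[2:5]
pos 6 'b': at 6 (via fail)  ** P1@[5:6],P2@[6:6]
pos 7 'b': at 7 (via fail)  ** P2@[7:7]
pos 8 'a': at 5 (via fail)
pos 9 'b': at 6  ** P1@[8:9],P2@[9:9]
pos 10 'c': at 1 (via fail)
pos 11 'a': at 2
pos 12 'b': at 3  ** P1@[11:12],P2@[12:12]
pos 13 'a': at 4  ** P0@[10:13]
pos 14 'a': at 5 (via fail)
pos 15 'b': at 6  ** P1@[14:15],P2@[15:15]
pos 16 'c': at 1 (via fail)
pos 17 'a': at 2
pos 18 'b': at 3  ** P1@[17:18],P2@[18:18]
pos 19 'a': at 4  ** P0@[16:19]
pos 20 'c': at 1 (via fail)
pos 21 'c': at 1 (via fail)

Result: [[1,1],[1,2],[4,1],[4,2],[5,0],[6,1],[6,2],[7,2],[9,1],[9,2],[12,1],[12,2],[13,0],[15,1],[15,2],[18,1],[18,2],[19,0]]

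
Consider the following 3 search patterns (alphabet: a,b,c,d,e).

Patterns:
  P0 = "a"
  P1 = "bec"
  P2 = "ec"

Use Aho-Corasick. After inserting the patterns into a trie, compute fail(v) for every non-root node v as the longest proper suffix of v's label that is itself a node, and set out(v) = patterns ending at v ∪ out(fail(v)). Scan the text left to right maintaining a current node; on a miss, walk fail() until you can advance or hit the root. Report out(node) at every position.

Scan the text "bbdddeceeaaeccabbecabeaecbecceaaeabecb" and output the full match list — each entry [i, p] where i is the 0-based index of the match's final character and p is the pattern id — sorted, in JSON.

Build automaton:
Trie nodes:
  n0 'ε': a→1 b→2 e→5
  n1 'a': ·  ←P0
  n2 'b': e→3
  n3 'be': c→4
  n4 'bec': ·  ←P1
  n5 'e': c→6
  n6 'ec': ·  ←P2

Failure links (BFS by depth):
  n1('a'): parent n0 fail=0; on 'a' 0 → fail=0;  out {0}∪∅={0}
  n2('b'): parent n0 fail=0; on 'b' 0 → fail=0;  out ∅∪∅=∅
  n5('e'): parent n0 fail=0; on 'e' 0 → fail=0;  out ∅∪∅=∅
  n3('be'): parent n2 fail=0; on 'e' 0 → fail=5;  out ∅∪∅=∅
  n6('ec'): parent n5 fail=0; on 'c' 0 → fail=0;  out {2}∪∅={2}
  n4('bec'): parent n3 fail=5; on 'c' 5 → fail=6;  out {1}∪{2}={1,2}

Run:
i=0 'b': node 0→2
i=1 'b': node 2→2 (fail-walked)
i=2 'd': node 2→0 (fail-walked)
i=3 'd': node 0→0
i=4 'd': node 0→0
i=5 'e': node 0→5
i=6 'c': node 5→6  emit P2@[5:6]
i=7 'e': node 6→5 (fail-walked)
i=8 'e': node 5→5 (fail-walked)
i=9 'a': node 5→1 (fail-walked)  emit P0@[9:9]
i=10 'a': node 1→1 (fail-walked)  emit P0@[10:10]
i=11 'e': node 1→5 (fail-walked)
i=12 'c': node 5→6  emit P2@[11:12]
i=13 'c': node 6→0 (fail-walked)
i=14 'a': node 0→1  emit P0@[14:14]
i=15 'b': node 1→2 (fail-walked)
i=16 'b': node 2→2 (fail-walked)
i=17 'e': node 2→3
i=18 'c': node 3→4  emit P1@[16:18],P2@[17:18]
i=19 'a': node 4→1 (fail-walked)  emit P0@[19:19]
i=20 'b': node 1→2 (fail-walked)
i=21 'e': node 2→3
i=22 'a': node 3→1 (fail-walked)  emit P0@[22:22]
i=23 'e': node 1→5 (fail-walked)
i=24 'c': node 5→6  emit P2@[23:24]
i=25 'b': node 6→2 (fail-walked)
i=26 'e': node 2→3
i=27 'c': node 3→4  emit P1@[25:27],P2@[26:27]
i=28 'c': node 4→0 (fail-walked)
i=29 'e': node 0→5
i=30 'a': node 5→1 (fail-walked)  emit P0@[30:30]
i=31 'a': node 1→1 (fail-walked)  emit P0@[31:31]
i=32 'e': node 1→5 (fail-walked)
i=33 'a': node 5→1 (fail-walked)  emit P0@[33:33]
i=34 'b': node 1→2 (fail-walked)
i=35 'e': node 2→3
i=36 'c': node 3→4  emit P1@[34:36],P2@[35:36]
i=37 'b': node 4→2 (fail-walked)

Matches: [[6,2],[9,0],[10,0],[12,2],[14,0],[18,1],[18,2],[19,0],[22,0],[24,2],[27,1],[27,2],[30,0],[31,0],[33,0],[36,1],[36,2]]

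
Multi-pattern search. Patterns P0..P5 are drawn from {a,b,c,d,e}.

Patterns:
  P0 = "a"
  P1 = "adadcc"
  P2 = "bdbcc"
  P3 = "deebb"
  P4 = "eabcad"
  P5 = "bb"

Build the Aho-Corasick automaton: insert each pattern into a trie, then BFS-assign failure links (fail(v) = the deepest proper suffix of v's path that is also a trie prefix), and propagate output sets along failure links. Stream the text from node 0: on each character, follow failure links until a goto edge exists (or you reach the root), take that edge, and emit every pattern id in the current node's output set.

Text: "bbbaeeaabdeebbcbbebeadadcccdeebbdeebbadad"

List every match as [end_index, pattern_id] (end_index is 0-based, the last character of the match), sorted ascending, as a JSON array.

Build:
Trie nodes:
  n0 'ε': a→1 b→7 d→12 e→17
  n1 'a': d→2  ←P0
  n2 'ad': a→3
  n3 'ada': d→4
  n4 'adad': c→5
  n5 'adadc': c→6
  n6 'adadcc': ·  ←P1
  n7 'b': b→23 d→8
  n8 'bd': b→9
  n9 'bdb': c→10
  n10 'bdbc': c→11
  n11 'bdbcc': ·  ←P2
  n12 'd': e→13
  n13 'de': e→14
  n14 'dee': b→15
  n15 'deeb': b→16
  n16 'deebb': ·  ←P3
  n17 'e': a→18
  n18 'ea': b→19
  n19 'eab': c→20
  n20 'eabc': a→21
  n21 'eabca': d→22
  n22 'eabcad': ·  ←P4
  n23 'bb': ·  ←P5

Failure links (BFS by depth):
  fail(1) 'a': from fail(0)=0 chase 'a': 0 ⇒ 0;  out={0}∪out(0)={0}
  fail(7) 'b': from fail(0)=0 chase 'b': 0 ⇒ 0;  out=∅∪out(0)=∅
  fail(12) 'd': from fail(0)=0 chase 'd': 0 ⇒ 0;  out=∅∪out(0)=∅
  fail(17) 'e': from fail(0)=0 chase 'e': 0 ⇒ 0;  out=∅∪out(0)=∅
  fail(2) 'ad': from fail(1)=0 chase 'd': 0 ⇒ 12;  out=∅∪out(12)=∅
  fail(8) 'bd': from fail(7)=0 chase 'd': 0 ⇒ 12;  out=∅∪out(12)=∅
  fail(13) 'de': from fail(12)=0 chase 'e': 0 ⇒ 17;  out=∅∪out(17)=∅
  fail(18) 'ea': from fail(17)=0 chase 'a': 0 ⇒ 1;  out=∅∪out(1)={0}
  fail(23) 'bb': from fail(7)=0 chase 'b': 0 ⇒ 7;  out={5}∪out(7)={5}
  fail(3) 'ada': from fail(2)=12 chase 'a': 12→0 ⇒ 1;  out=∅∪out(1)={0}
  fail(9) 'bdb': from fail(8)=12 chase 'b': 12→0 ⇒ 7;  out=∅∪out(7)=∅
  fail(14) 'dee': from fail(13)=17 chase 'e': 17→0 ⇒ 17;  out=∅∪out(17)=∅
  fail(19) 'eab': from fail(18)=1 chase 'b': 1→0 ⇒ 7;  out=∅∪out(7)=∅
  fail(4) 'adad': from fail(3)=1 chase 'd': 1 ⇒ 2;  out=∅∪out(2)=∅
  fail(10) 'bdbc': from fail(9)=7 chase 'c': 7→0 ⇒ 0;  out=∅∪out(0)=∅
  fail(15) 'deeb': from fail(14)=17 chase 'b': 17→0 ⇒ 7;  out=∅∪out(7)=∅
  fail(20) 'eabc': from fail(19)=7 chase 'c': 7→0 ⇒ 0;  out=∅∪out(0)=∅
  fail(5) 'adadc': from fail(4)=2 chase 'c': 2→12→0 ⇒ 0;  out=∅∪out(0)=∅
  fail(11) 'bdbcc': from fail(10)=0 chase 'c': 0 ⇒ 0;  out={2}∪out(0)={2}
  fail(16) 'deebb': from fail(15)=7 chase 'b': 7 ⇒ 23;  out={3}∪out(23)={3,5}
  fail(21) 'eabca': from fail(20)=0 chase 'a': 0 ⇒ 1;  out=∅∪out(1)={0}
  fail(6) 'adadcc': from fail(5)=0 chase 'c': 0 ⇒ 0;  out={1}∪out(0)={1}
  fail(22) 'eabcad': from fail(21)=1 chase 'd': 1 ⇒ 2;  out={4}∪out(2)={4}

Scan:
i=0 'b': node 0→7
i=1 'b': node 7→23  ** P5@[0:1]
i=2 'b': node 23→23 (via fail)  ** P5@[1:2]
i=3 'a': node 23→1 (via fail)  ** P0@[3:3]
i=4 'e': node 1→17 (via fail)
i=5 'e': node 17→17 (via fail)
i=6 'a': node 17→18  ** P0@[6:6]
i=7 'a': node 18→1 (via fail)  ** P0@[7:7]
i=8 'b': node 1→7 (via fail)
i=9 'd': node 7→8
i=10 'e': node 8→13 (via fail)
i=11 'e': node 13→14
i=12 'b': node 14→15
i=13 'b': node 15→16  ** P3@[9:13],P5@[12:13]
i=14 'c': node 16→0 (via fail)
i=15 'b': node 0→7
i=16 'b': node 7→23  ** P5@[15:16]
i=17 'e': node 23→17 (via fail)
i=18 'b': node 17→7 (via fail)
i=19 'e': node 7→17 (via fail)
i=20 'a': node 17→18  ** P0@[20:20]
i=21 'd': node 18→2 (via fail)
i=22 'a': node 2→3  ** P0@[22:22]
i=23 'd': node 3→4
i=24 'c': node 4→5
i=25 'c': node 5→6  ** P1@[20:25]
i=26 'c': node 6→0 (via fail)
i=27 'd': node 0→12
i=28 'e': node 12→13
i=29 'e': node 13→14
i=30 'b': node 14→15
i=31 'b': node 15→16  ** P3@[27:31],P5@[30:31]
i=32 'd': node 16→8 (via fail)
i=33 'e': node 8→13 (via fail)
i=34 'e': node 13→14
i=35 'b': node 14→15
i=36 'b': node 15→16  ** P3@[32:36],P5@[35:36]
i=37 'a': node 16→1 (via fail)  ** P0@[37:37]
i=38 'd': node 1→2
i=39 'a': node 2→3  ** P0@[39:39]
i=40 'd': node 3→4

Result: [[1,5],[2,5],[3,0],[6,0],[7,0],[13,3],[13,5],[16,5],[20,0],[22,0],[25,1],[31,3],[31,5],[36,3],[36,5],[37,0],[39,0]]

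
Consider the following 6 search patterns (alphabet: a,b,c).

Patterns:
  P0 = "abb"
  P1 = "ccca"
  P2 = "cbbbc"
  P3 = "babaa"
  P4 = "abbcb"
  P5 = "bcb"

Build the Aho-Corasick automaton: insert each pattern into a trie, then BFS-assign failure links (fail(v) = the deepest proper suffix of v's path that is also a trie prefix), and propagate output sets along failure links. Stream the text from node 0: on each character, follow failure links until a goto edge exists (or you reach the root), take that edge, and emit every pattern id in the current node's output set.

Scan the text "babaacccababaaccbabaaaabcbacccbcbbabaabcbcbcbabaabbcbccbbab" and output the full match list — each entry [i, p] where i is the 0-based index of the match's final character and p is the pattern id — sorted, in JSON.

Build automaton:
Trie (insert patterns):
  0='ε' goto a→1 b→12 c→4
  1='a' goto b→2
  2='ab' goto b→3
  3='abb' goto c→17  ←P0
  4='c' goto b→8 c→5
  5='cc' goto c→6
  6='ccc' goto a→7
  7='ccca' goto ·  ←P1
  8='cb' goto b→9
  9='cbb' goto b→10
  10='cbbb' goto c→11
  11='cbbbc' goto ·  ←P2
  12='b' goto a→13 c→19
  13='ba' goto b→14
  14='bab' goto a→15
  15='baba' goto a→16
  16='babaa' goto ·  ←P3
  17='abbc' goto b→18
  18='abbcb' goto ·  ←P4
  19='bc' goto b→20
  20='bcb' goto ·  ←P5

Failure links (BFS by depth):
  n1('a'): parent n0 fail=0; on 'a' 0 → fail=0;  out ∅∪∅=∅
  n4('c'): parent n0 fail=0; on 'c' 0 → fail=0;  out ∅∪∅=∅
  n12('b'): parent n0 fail=0; on 'b' 0 → fail=0;  out ∅∪∅=∅
  n2('ab'): parent n1 fail=0; on 'b' 0 → fail=12;  out ∅∪∅=∅
  n5('cc'): parent n4 fail=0; on 'c' 0 → fail=4;  out ∅∪∅=∅
  n8('cb'): parent n4 fail=0; on 'b' 0 → fail=12;  out ∅∪∅=∅
  n13('ba'): parent n12 fail=0; on 'a' 0 → fail=1;  out ∅∪∅=∅
  n19('bc'): parent n12 fail=0; on 'c' 0 → fail=4;  out ∅∪∅=∅
  n3('abb'): parent n2 fail=12; on 'b' 12→0 → fail=12;  out {0}∪∅={0}
  n6('ccc'): parent n5 fail=4; on 'c' 4 → fail=5;  out ∅∪∅=∅
  n9('cbb'): parent n8 fail=12; on 'b' 12→0 → fail=12;  out ∅∪∅=∅
  n14('bab'): parent n13 fail=1; on 'b' 1 → fail=2;  out ∅∪∅=∅
  n20('bcb'): parent n19 fail=4; on 'b' 4 → fail=8;  out {5}∪∅={5}
  n7('ccca'): parent n6 fail=5; on 'a' 5→4→0 → fail=1;  out {1}∪∅={1}
  n10('cbbb'): parent n9 fail=12; on 'b' 12→0 → fail=12;  out ∅∪∅=∅
  n15('baba'): parent n14 fail=2; on 'a' 2→12 → fail=13;  out ∅∪∅=∅
  n17('abbc'): parent n3 fail=12; on 'c' 12 → fail=19;  out ∅∪∅=∅
  n11('cbbbc'): parent n10 fail=12; on 'c' 12 → fail=19;  out {2}∪∅={2}
  n16('babaa'): parent n15 fail=13; on 'a' 13→1→0 → fail=1;  out {3}∪∅={3}
  n18('abbcb'): parent n17 fail=19; on 'b' 19 → fail=20;  out {4}∪{5}={4,5}

Text stream:
[0] read 'b'  n0⇒n12
[1] read 'a'  n12⇒n13
[2] read 'b'  n13⇒n14
[3] read 'a'  n14⇒n15
[4] read 'a'  n15⇒n16  ** P3@[0:4]
[5] read 'c'  n16⇒n4 ·f
[6] read 'c'  n4⇒n5
[7] read 'c'  n5⇒n6
[8] read 'a'  n6⇒n7  ** P1@[5:8]
[9] read 'b'  n7⇒n2 ·f
[10] read 'a'  n2⇒n13 ·f
[11] read 'b'  n13⇒n14
[12] read 'a'  n14⇒n15
[13] read 'a'  n15⇒n16  ** P3@[9:13]
[14] read 'c'  n16⇒n4 ·f
[15] read 'c'  n4⇒n5
[16] read 'b'  n5⇒n8 ·f
[17] read 'a'  n8⇒n13 ·f
[18] read 'b'  n13⇒n14
[19] read 'a'  n14⇒n15
[20] read 'a'  n15⇒n16  ** P3@[16:20]
[21] read 'a'  n16⇒n1 ·f
[22] read 'a'  n1⇒n1 ·f
[23] read 'b'  n1⇒n2
[24] read 'c'  n2⇒n19 ·f
[25] read 'b'  n19⇒n20  ** P5@[23:25]
[26] read 'a'  n20⇒n13 ·f
[27] read 'c'  n13⇒n4 ·f
[28] read 'c'  n4⇒n5
[29] read 'c'  n5⇒n6
[30] read 'b'  n6⇒n8 ·f
[31] read 'c'  n8⇒n19 ·f
[32] read 'b'  n19⇒n20  ** P5@[30:32]
[33] read 'b'  n20⇒n9 ·f
[34] read 'a'  n9⇒n13 ·f
[35] read 'b'  n13⇒n14
[36] read 'a'  n14⇒n15
[37] read 'a'  n15⇒n16  ** P3@[33:37]
[38] read 'b'  n16⇒n2 ·f
[39] read 'c'  n2⇒n19 ·f
[40] read 'b'  n19⇒n20  ** P5@[38:40]
[41] read 'c'  n20⇒n19 ·f
[42] read 'b'  n19⇒n20  ** P5@[40:42]
[43] read 'c'  n20⇒n19 ·f
[44] read 'b'  n19⇒n20  ** P5@[42:44]
[45] read 'a'  n20⇒n13 ·f
[46] read 'b'  n13⇒n14
[47] read 'a'  n14⇒n15
[48] read 'a'  n15⇒n16  ** P3@[44:48]
[49] read 'b'  n16⇒n2 ·f
[50] read 'b'  n2⇒n3  ** P0@[48:50]
[51] read 'c'  n3⇒n17
[52] read 'b'  n17⇒n18  ** P4@[48:52],P5@[50:52]
[53] read 'c'  n18⇒n19 ·f
[54] read 'c'  n19⇒n5 ·f
[55] read 'b'  n5⇒n8 ·f
[56] read 'b'  n8⇒n9
[57] read 'a'  n9⇒n13 ·f
[58] read 'b'  n13⇒n14

Matches: [[4,3],[8,1],[13,3],[20,3],[25,5],[32,5],[37,3],[40,5],[42,5],[44,5],[48,3],[50,0],[52,4],[52,5]]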